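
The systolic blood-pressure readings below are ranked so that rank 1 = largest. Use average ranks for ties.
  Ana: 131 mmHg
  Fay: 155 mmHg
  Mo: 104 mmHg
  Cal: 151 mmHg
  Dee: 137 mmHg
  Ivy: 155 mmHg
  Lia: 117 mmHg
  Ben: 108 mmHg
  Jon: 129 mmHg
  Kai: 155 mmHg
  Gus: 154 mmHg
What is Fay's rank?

2

Sorted (descending): 155, 155, 155, 154, 151, 137, 131, 129, 117, 108, 104
The 3 values of 155 occupy positions 1–3 → average rank 2.
Fay has value 155 mmHg → rank 2.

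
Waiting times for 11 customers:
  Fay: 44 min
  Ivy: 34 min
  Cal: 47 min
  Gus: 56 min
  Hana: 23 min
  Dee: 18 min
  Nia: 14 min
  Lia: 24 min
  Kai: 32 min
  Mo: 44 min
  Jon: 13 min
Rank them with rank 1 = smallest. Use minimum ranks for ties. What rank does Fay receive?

Sorted (ascending): 13, 14, 18, 23, 24, 32, 34, 44, 44, 47, 56
The 2 values of 44 occupy positions 8–9 → each gets rank 8.
Fay has value 44 min → rank 8.

8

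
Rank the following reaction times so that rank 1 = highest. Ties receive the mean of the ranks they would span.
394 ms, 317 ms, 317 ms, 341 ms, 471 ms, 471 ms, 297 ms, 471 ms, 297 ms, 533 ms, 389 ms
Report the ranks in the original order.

5, 8.5, 8.5, 7, 3, 3, 10.5, 3, 10.5, 1, 6

Sorted (descending): 533, 471, 471, 471, 394, 389, 341, 317, 317, 297, 297
The 3 values of 471 occupy positions 2–4 → average rank 3.
The 2 values of 317 occupy positions 8–9 → average rank (8+9)/2 = 8.5.
The 2 values of 297 occupy positions 10–11 → average rank (10+11)/2 = 10.5.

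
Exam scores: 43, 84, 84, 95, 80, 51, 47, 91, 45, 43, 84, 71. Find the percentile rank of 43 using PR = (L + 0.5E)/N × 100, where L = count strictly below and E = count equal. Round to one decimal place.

N = 12.
Strictly below 43: 0. Equal to 43: 2.
PR = (0 + 0.5·2)/12 × 100 = 8.3

8.3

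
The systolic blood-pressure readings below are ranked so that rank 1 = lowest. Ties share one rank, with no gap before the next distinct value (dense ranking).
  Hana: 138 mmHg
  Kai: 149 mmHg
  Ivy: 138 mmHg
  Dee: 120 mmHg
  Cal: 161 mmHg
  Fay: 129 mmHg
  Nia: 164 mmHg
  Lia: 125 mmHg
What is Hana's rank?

4

Sorted (ascending): 120, 125, 129, 138, 138, 149, 161, 164
The 2 values of 138 share dense rank 4.
Remaining distinct values take the next consecutive integers.
Hana has value 138 mmHg → rank 4.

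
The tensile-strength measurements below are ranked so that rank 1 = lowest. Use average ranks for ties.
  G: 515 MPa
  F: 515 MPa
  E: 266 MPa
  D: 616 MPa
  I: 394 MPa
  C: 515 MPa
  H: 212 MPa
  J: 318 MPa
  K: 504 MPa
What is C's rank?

Sorted (ascending): 212, 266, 318, 394, 504, 515, 515, 515, 616
The 3 values of 515 occupy positions 6–8 → average rank 7.
C has value 515 MPa → rank 7.

7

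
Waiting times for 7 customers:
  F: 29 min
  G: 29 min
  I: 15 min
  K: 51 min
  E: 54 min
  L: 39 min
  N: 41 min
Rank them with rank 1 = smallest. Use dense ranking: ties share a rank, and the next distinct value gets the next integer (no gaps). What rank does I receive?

Sorted (ascending): 15, 29, 29, 39, 41, 51, 54
The 2 values of 29 share dense rank 2.
Remaining distinct values take the next consecutive integers.
I has value 15 min → rank 1.

1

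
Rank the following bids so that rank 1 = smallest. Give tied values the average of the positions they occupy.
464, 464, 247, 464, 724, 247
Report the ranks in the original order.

4, 4, 1.5, 4, 6, 1.5

Sorted (ascending): 247, 247, 464, 464, 464, 724
The 2 values of 247 occupy positions 1–2 → average rank (1+2)/2 = 1.5.
The 3 values of 464 occupy positions 3–5 → average rank 4.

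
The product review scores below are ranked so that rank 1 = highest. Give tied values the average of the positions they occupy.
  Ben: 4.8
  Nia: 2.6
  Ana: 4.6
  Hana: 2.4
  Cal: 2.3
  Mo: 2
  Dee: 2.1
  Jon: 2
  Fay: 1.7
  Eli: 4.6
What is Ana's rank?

2.5

Sorted (descending): 4.8, 4.6, 4.6, 2.6, 2.4, 2.3, 2.1, 2, 2, 1.7
The 2 values of 4.6 occupy positions 2–3 → average rank (2+3)/2 = 2.5.
The 2 values of 2 occupy positions 8–9 → average rank (8+9)/2 = 8.5.
Ana has value 4.6 → rank 2.5.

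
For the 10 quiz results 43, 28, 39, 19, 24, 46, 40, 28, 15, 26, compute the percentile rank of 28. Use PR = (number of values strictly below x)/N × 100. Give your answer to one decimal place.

N = 10.
Strictly below 28: 4. Equal to 28: 2.
PR = 4/10 × 100 = 40.0

40.0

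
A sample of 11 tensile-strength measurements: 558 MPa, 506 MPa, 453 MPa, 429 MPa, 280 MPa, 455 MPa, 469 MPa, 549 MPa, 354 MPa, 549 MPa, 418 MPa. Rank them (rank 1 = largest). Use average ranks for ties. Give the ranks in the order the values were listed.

Sorted (descending): 558, 549, 549, 506, 469, 455, 453, 429, 418, 354, 280
The 2 values of 549 occupy positions 2–3 → average rank (2+3)/2 = 2.5.

1, 4, 7, 8, 11, 6, 5, 2.5, 10, 2.5, 9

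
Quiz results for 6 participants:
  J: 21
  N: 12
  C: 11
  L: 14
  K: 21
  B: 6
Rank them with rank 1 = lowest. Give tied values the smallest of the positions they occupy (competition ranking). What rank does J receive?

5

Sorted (ascending): 6, 11, 12, 14, 21, 21
The 2 values of 21 occupy positions 5–6 → each gets rank 5.
J has value 21 → rank 5.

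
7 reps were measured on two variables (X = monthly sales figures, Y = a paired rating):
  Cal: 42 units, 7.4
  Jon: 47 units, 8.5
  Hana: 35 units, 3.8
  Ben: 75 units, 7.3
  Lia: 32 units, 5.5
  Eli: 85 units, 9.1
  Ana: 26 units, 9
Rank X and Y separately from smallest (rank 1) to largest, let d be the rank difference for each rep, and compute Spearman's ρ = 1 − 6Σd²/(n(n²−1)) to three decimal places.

0.321

Ranks of variable 1: 4, 5, 3, 6, 2, 7, 1
Ranks of variable 2: 4, 5, 1, 3, 2, 7, 6
d = r₁ − r₂: 0, 0, 2, 3, 0, 0, -5
d²: 0, 0, 4, 9, 0, 0, 25; Σd² = 38
ρ = 1 − 6·38/(7·48) = 1 − 228/336 = 0.321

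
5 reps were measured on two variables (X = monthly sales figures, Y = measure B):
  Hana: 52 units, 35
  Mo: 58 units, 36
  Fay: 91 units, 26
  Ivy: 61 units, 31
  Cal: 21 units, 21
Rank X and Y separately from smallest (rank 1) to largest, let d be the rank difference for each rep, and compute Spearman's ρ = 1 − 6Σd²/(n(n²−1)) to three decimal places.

Ranks of variable 1: 2, 3, 5, 4, 1
Ranks of variable 2: 4, 5, 2, 3, 1
d = r₁ − r₂: -2, -2, 3, 1, 0
d²: 4, 4, 9, 1, 0; Σd² = 18
ρ = 1 − 6·18/(5·24) = 1 − 108/120 = 0.100

0.100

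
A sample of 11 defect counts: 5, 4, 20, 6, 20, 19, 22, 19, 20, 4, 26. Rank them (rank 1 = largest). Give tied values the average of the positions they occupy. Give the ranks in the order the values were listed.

Sorted (descending): 26, 22, 20, 20, 20, 19, 19, 6, 5, 4, 4
The 3 values of 20 occupy positions 3–5 → average rank 4.
The 2 values of 19 occupy positions 6–7 → average rank (6+7)/2 = 6.5.
The 2 values of 4 occupy positions 10–11 → average rank (10+11)/2 = 10.5.

9, 10.5, 4, 8, 4, 6.5, 2, 6.5, 4, 10.5, 1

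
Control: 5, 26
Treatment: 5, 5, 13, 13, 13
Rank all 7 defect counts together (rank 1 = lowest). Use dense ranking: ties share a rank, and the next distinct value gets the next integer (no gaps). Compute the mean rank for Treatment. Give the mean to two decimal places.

1.60

Sorted (ascending): 5, 5, 5, 13, 13, 13, 26
The 3 values of 5 share dense rank 1.
The 3 values of 13 share dense rank 2.
Remaining distinct values take the next consecutive integers.
Treatment values → pooled ranks: 5→1, 5→1, 13→2, 13→2, 13→2
Mean rank = (1 + 1 + 2 + 2 + 2) / 5 = 1.60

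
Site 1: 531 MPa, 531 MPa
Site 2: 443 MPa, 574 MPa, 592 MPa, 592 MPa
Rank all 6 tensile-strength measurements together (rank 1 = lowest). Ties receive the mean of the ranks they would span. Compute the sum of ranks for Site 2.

16

Sorted (ascending): 443, 531, 531, 574, 592, 592
The 2 values of 531 occupy positions 2–3 → average rank (2+3)/2 = 2.5.
The 2 values of 592 occupy positions 5–6 → average rank (5+6)/2 = 5.5.
Site 2 values → pooled ranks: 443→1, 574→4, 592→5.5, 592→5.5
Rank sum = 1 + 4 + 5.5 + 5.5 = 16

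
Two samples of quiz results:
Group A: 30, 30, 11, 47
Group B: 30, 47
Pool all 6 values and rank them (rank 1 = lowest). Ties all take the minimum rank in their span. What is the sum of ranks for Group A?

Sorted (ascending): 11, 30, 30, 30, 47, 47
The 3 values of 30 occupy positions 2–4 → each gets rank 2.
The 2 values of 47 occupy positions 5–6 → each gets rank 5.
Group A values → pooled ranks: 30→2, 30→2, 11→1, 47→5
Rank sum = 2 + 2 + 1 + 5 = 10

10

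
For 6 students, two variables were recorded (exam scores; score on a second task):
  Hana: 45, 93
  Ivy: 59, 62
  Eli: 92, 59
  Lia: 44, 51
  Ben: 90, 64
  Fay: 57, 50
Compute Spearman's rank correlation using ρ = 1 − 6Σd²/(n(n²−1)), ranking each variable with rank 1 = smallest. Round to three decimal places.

Ranks of variable 1: 2, 4, 6, 1, 5, 3
Ranks of variable 2: 6, 4, 3, 2, 5, 1
d = r₁ − r₂: -4, 0, 3, -1, 0, 2
d²: 16, 0, 9, 1, 0, 4; Σd² = 30
ρ = 1 − 6·30/(6·35) = 1 − 180/210 = 0.143

0.143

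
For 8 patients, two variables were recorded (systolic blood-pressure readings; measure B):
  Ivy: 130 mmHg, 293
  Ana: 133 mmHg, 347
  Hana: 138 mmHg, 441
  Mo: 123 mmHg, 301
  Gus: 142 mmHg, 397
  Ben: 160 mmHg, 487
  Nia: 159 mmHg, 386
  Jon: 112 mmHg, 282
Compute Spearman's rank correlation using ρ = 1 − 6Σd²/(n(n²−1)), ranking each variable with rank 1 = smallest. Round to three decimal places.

Ranks of variable 1: 3, 4, 5, 2, 6, 8, 7, 1
Ranks of variable 2: 2, 4, 7, 3, 6, 8, 5, 1
d = r₁ − r₂: 1, 0, -2, -1, 0, 0, 2, 0
d²: 1, 0, 4, 1, 0, 0, 4, 0; Σd² = 10
ρ = 1 − 6·10/(8·63) = 1 − 60/504 = 0.881

0.881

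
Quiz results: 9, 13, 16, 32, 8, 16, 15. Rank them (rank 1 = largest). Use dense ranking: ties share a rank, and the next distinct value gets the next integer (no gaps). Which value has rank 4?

13

Sorted (descending): 32, 16, 16, 15, 13, 9, 8
The 2 values of 16 share dense rank 2.
Remaining distinct values take the next consecutive integers.
Rank 4 → value 13.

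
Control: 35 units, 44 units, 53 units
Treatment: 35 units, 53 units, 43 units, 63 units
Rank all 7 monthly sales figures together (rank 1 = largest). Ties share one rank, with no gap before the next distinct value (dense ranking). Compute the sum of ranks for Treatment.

12

Sorted (descending): 63, 53, 53, 44, 43, 35, 35
The 2 values of 53 share dense rank 2.
The 2 values of 35 share dense rank 5.
Remaining distinct values take the next consecutive integers.
Treatment values → pooled ranks: 35→5, 53→2, 43→4, 63→1
Rank sum = 5 + 2 + 4 + 1 = 12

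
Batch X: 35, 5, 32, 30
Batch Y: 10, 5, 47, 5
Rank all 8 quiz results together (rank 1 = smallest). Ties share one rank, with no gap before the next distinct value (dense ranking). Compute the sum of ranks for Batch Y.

Sorted (ascending): 5, 5, 5, 10, 30, 32, 35, 47
The 3 values of 5 share dense rank 1.
Remaining distinct values take the next consecutive integers.
Batch Y values → pooled ranks: 10→2, 5→1, 47→6, 5→1
Rank sum = 2 + 1 + 6 + 1 = 10

10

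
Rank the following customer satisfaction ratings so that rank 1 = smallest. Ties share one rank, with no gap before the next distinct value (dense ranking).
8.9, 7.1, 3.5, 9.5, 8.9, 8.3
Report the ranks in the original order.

Sorted (ascending): 3.5, 7.1, 8.3, 8.9, 8.9, 9.5
The 2 values of 8.9 share dense rank 4.
Remaining distinct values take the next consecutive integers.

4, 2, 1, 5, 4, 3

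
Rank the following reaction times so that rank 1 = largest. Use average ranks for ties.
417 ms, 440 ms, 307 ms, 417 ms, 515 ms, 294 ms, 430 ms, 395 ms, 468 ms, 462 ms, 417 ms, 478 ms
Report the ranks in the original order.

Sorted (descending): 515, 478, 468, 462, 440, 430, 417, 417, 417, 395, 307, 294
The 3 values of 417 occupy positions 7–9 → average rank 8.

8, 5, 11, 8, 1, 12, 6, 10, 3, 4, 8, 2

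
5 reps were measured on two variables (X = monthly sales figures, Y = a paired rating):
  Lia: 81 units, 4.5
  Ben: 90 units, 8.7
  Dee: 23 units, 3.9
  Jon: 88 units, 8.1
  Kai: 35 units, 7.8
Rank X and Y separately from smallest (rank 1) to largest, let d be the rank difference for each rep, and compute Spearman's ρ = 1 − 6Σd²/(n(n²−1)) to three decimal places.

0.900

Ranks of variable 1: 3, 5, 1, 4, 2
Ranks of variable 2: 2, 5, 1, 4, 3
d = r₁ − r₂: 1, 0, 0, 0, -1
d²: 1, 0, 0, 0, 1; Σd² = 2
ρ = 1 − 6·2/(5·24) = 1 − 12/120 = 0.900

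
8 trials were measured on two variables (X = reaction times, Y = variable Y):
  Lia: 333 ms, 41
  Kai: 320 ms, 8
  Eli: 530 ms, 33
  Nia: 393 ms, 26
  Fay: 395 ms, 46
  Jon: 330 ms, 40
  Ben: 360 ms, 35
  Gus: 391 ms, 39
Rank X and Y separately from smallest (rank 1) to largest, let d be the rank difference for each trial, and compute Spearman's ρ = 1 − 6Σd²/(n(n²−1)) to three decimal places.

0.119

Ranks of variable 1: 3, 1, 8, 6, 7, 2, 4, 5
Ranks of variable 2: 7, 1, 3, 2, 8, 6, 4, 5
d = r₁ − r₂: -4, 0, 5, 4, -1, -4, 0, 0
d²: 16, 0, 25, 16, 1, 16, 0, 0; Σd² = 74
ρ = 1 − 6·74/(8·63) = 1 − 444/504 = 0.119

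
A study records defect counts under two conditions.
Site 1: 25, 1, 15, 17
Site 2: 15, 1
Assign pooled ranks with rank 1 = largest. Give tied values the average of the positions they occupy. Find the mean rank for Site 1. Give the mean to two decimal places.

Sorted (descending): 25, 17, 15, 15, 1, 1
The 2 values of 15 occupy positions 3–4 → average rank (3+4)/2 = 3.5.
The 2 values of 1 occupy positions 5–6 → average rank (5+6)/2 = 5.5.
Site 1 values → pooled ranks: 25→1, 1→5.5, 15→3.5, 17→2
Mean rank = (1 + 5.5 + 3.5 + 2) / 4 = 3.00

3.00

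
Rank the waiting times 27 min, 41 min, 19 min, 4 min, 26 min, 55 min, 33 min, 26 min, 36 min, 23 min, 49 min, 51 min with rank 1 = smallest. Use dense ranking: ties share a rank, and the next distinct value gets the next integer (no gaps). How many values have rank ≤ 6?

Sorted (ascending): 4, 19, 23, 26, 26, 27, 33, 36, 41, 49, 51, 55
The 2 values of 26 share dense rank 4.
Remaining distinct values take the next consecutive integers.
Ranks ≤ 6: {1, 2, 3, 4, 4, 5, 6} → 7 values.

7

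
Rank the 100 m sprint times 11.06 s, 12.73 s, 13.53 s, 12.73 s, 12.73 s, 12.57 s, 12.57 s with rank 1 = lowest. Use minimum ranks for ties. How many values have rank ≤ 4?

6

Sorted (ascending): 11.06, 12.57, 12.57, 12.73, 12.73, 12.73, 13.53
The 2 values of 12.57 occupy positions 2–3 → each gets rank 2.
The 3 values of 12.73 occupy positions 4–6 → each gets rank 4.
Ranks ≤ 4: {1, 2, 2, 4, 4, 4} → 6 values.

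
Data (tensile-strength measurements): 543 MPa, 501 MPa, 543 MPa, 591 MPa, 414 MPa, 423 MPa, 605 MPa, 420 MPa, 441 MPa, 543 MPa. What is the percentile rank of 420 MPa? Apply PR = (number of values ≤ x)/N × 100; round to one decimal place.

20.0

N = 10.
Strictly below 420: 1. Equal to 420: 1.
PR = 2/10 × 100 = 20.0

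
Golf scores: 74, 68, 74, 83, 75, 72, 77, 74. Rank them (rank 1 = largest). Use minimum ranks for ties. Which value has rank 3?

Sorted (descending): 83, 77, 75, 74, 74, 74, 72, 68
The 3 values of 74 occupy positions 4–6 → each gets rank 4.
Rank 3 → value 75.

75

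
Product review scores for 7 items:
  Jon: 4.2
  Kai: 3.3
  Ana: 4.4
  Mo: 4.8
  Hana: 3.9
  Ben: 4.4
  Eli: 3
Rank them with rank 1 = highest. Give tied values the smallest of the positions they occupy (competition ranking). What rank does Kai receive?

Sorted (descending): 4.8, 4.4, 4.4, 4.2, 3.9, 3.3, 3
The 2 values of 4.4 occupy positions 2–3 → each gets rank 2.
Kai has value 3.3 → rank 6.

6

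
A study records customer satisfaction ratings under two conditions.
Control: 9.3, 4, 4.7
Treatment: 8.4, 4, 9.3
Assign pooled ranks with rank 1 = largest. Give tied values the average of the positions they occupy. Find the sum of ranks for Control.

Sorted (descending): 9.3, 9.3, 8.4, 4.7, 4, 4
The 2 values of 9.3 occupy positions 1–2 → average rank (1+2)/2 = 1.5.
The 2 values of 4 occupy positions 5–6 → average rank (5+6)/2 = 5.5.
Control values → pooled ranks: 9.3→1.5, 4→5.5, 4.7→4
Rank sum = 1.5 + 5.5 + 4 = 11

11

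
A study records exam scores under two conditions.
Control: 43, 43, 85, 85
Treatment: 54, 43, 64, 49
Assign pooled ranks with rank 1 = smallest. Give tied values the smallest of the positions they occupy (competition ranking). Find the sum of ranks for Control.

16

Sorted (ascending): 43, 43, 43, 49, 54, 64, 85, 85
The 3 values of 43 occupy positions 1–3 → each gets rank 1.
The 2 values of 85 occupy positions 7–8 → each gets rank 7.
Control values → pooled ranks: 43→1, 43→1, 85→7, 85→7
Rank sum = 1 + 1 + 7 + 7 = 16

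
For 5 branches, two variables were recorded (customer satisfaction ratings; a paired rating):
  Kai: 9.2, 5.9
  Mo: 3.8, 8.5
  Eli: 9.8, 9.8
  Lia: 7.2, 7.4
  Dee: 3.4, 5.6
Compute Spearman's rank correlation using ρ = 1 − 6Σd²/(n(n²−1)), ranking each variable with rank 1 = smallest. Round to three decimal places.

0.600

Ranks of variable 1: 4, 2, 5, 3, 1
Ranks of variable 2: 2, 4, 5, 3, 1
d = r₁ − r₂: 2, -2, 0, 0, 0
d²: 4, 4, 0, 0, 0; Σd² = 8
ρ = 1 − 6·8/(5·24) = 1 − 48/120 = 0.600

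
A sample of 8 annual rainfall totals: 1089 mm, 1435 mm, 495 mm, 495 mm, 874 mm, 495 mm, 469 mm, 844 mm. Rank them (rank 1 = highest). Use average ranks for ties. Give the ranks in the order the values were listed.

Sorted (descending): 1435, 1089, 874, 844, 495, 495, 495, 469
The 3 values of 495 occupy positions 5–7 → average rank 6.

2, 1, 6, 6, 3, 6, 8, 4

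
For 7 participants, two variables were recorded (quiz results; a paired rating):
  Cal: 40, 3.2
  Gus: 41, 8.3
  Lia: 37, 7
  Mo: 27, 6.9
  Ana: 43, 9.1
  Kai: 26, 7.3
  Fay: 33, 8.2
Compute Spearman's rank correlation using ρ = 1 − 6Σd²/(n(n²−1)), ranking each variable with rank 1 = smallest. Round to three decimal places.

0.464

Ranks of variable 1: 5, 6, 4, 2, 7, 1, 3
Ranks of variable 2: 1, 6, 3, 2, 7, 4, 5
d = r₁ − r₂: 4, 0, 1, 0, 0, -3, -2
d²: 16, 0, 1, 0, 0, 9, 4; Σd² = 30
ρ = 1 − 6·30/(7·48) = 1 − 180/336 = 0.464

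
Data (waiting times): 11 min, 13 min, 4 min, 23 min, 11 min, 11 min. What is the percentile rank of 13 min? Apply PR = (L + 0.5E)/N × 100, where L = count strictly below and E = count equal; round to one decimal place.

75.0

N = 6.
Strictly below 13: 4. Equal to 13: 1.
PR = (4 + 0.5·1)/6 × 100 = 75.0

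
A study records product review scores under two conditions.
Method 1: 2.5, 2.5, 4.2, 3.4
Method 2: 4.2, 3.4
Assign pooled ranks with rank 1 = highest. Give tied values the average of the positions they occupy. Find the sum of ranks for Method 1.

Sorted (descending): 4.2, 4.2, 3.4, 3.4, 2.5, 2.5
The 2 values of 4.2 occupy positions 1–2 → average rank (1+2)/2 = 1.5.
The 2 values of 3.4 occupy positions 3–4 → average rank (3+4)/2 = 3.5.
The 2 values of 2.5 occupy positions 5–6 → average rank (5+6)/2 = 5.5.
Method 1 values → pooled ranks: 2.5→5.5, 2.5→5.5, 4.2→1.5, 3.4→3.5
Rank sum = 5.5 + 5.5 + 1.5 + 3.5 = 16

16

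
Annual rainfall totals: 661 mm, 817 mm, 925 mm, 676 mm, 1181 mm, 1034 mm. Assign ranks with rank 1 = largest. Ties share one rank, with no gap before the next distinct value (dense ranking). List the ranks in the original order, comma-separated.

6, 4, 3, 5, 1, 2

Sorted (descending): 1181, 1034, 925, 817, 676, 661
No ties — each value takes its position as its rank.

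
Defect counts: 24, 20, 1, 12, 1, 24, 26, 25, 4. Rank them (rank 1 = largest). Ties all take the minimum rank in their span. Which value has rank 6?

Sorted (descending): 26, 25, 24, 24, 20, 12, 4, 1, 1
The 2 values of 24 occupy positions 3–4 → each gets rank 3.
The 2 values of 1 occupy positions 8–9 → each gets rank 8.
Rank 6 → value 12.

12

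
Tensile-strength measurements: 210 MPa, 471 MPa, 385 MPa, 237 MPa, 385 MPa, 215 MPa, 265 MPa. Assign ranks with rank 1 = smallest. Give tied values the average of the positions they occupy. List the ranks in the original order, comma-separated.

1, 7, 5.5, 3, 5.5, 2, 4

Sorted (ascending): 210, 215, 237, 265, 385, 385, 471
The 2 values of 385 occupy positions 5–6 → average rank (5+6)/2 = 5.5.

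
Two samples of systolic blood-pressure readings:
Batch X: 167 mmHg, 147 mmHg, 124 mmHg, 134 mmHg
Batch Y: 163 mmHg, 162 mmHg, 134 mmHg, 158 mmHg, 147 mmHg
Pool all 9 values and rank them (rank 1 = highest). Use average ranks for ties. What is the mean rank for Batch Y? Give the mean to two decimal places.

4.40

Sorted (descending): 167, 163, 162, 158, 147, 147, 134, 134, 124
The 2 values of 147 occupy positions 5–6 → average rank (5+6)/2 = 5.5.
The 2 values of 134 occupy positions 7–8 → average rank (7+8)/2 = 7.5.
Batch Y values → pooled ranks: 163→2, 162→3, 134→7.5, 158→4, 147→5.5
Mean rank = (2 + 3 + 7.5 + 4 + 5.5) / 5 = 4.40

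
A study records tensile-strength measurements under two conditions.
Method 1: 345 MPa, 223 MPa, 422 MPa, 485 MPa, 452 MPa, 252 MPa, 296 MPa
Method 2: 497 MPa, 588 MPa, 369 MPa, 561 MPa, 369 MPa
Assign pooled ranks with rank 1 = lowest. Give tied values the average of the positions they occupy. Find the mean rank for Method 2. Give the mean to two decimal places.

8.80

Sorted (ascending): 223, 252, 296, 345, 369, 369, 422, 452, 485, 497, 561, 588
The 2 values of 369 occupy positions 5–6 → average rank (5+6)/2 = 5.5.
Method 2 values → pooled ranks: 497→10, 588→12, 369→5.5, 561→11, 369→5.5
Mean rank = (10 + 12 + 5.5 + 11 + 5.5) / 5 = 8.80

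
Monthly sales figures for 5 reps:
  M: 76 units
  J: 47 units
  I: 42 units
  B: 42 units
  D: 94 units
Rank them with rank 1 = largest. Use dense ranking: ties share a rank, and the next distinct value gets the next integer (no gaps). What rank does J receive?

3

Sorted (descending): 94, 76, 47, 42, 42
The 2 values of 42 share dense rank 4.
Remaining distinct values take the next consecutive integers.
J has value 47 units → rank 3.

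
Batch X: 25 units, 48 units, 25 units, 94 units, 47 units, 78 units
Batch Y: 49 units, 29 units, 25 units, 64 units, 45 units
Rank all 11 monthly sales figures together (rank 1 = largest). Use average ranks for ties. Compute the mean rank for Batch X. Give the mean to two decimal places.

5.67

Sorted (descending): 94, 78, 64, 49, 48, 47, 45, 29, 25, 25, 25
The 3 values of 25 occupy positions 9–11 → average rank 10.
Batch X values → pooled ranks: 25→10, 48→5, 25→10, 94→1, 47→6, 78→2
Mean rank = (10 + 5 + 10 + 1 + 6 + 2) / 6 = 5.67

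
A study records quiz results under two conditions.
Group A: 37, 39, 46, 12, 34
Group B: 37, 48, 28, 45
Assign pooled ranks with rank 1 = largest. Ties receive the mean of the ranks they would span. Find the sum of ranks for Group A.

27.5

Sorted (descending): 48, 46, 45, 39, 37, 37, 34, 28, 12
The 2 values of 37 occupy positions 5–6 → average rank (5+6)/2 = 5.5.
Group A values → pooled ranks: 37→5.5, 39→4, 46→2, 12→9, 34→7
Rank sum = 5.5 + 4 + 2 + 9 + 7 = 27.5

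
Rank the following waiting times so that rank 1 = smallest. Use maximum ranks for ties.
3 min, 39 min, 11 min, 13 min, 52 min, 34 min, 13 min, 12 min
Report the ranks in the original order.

Sorted (ascending): 3, 11, 12, 13, 13, 34, 39, 52
The 2 values of 13 occupy positions 4–5 → each gets rank 5.

1, 7, 2, 5, 8, 6, 5, 3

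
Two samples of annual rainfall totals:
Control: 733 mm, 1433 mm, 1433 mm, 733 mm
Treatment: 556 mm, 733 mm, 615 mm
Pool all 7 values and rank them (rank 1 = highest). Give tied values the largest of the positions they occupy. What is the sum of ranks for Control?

14

Sorted (descending): 1433, 1433, 733, 733, 733, 615, 556
The 2 values of 1433 occupy positions 1–2 → each gets rank 2.
The 3 values of 733 occupy positions 3–5 → each gets rank 5.
Control values → pooled ranks: 733→5, 1433→2, 1433→2, 733→5
Rank sum = 5 + 2 + 2 + 5 = 14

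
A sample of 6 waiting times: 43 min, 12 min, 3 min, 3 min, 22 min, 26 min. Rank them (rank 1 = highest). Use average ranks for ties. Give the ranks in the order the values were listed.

1, 4, 5.5, 5.5, 3, 2

Sorted (descending): 43, 26, 22, 12, 3, 3
The 2 values of 3 occupy positions 5–6 → average rank (5+6)/2 = 5.5.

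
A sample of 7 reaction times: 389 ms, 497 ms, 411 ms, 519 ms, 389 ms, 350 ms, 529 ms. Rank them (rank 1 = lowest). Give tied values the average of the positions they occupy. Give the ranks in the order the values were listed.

Sorted (ascending): 350, 389, 389, 411, 497, 519, 529
The 2 values of 389 occupy positions 2–3 → average rank (2+3)/2 = 2.5.

2.5, 5, 4, 6, 2.5, 1, 7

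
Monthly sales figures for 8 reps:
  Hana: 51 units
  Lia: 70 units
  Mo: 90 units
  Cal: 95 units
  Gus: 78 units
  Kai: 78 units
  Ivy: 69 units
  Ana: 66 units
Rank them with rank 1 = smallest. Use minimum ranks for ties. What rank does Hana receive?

1

Sorted (ascending): 51, 66, 69, 70, 78, 78, 90, 95
The 2 values of 78 occupy positions 5–6 → each gets rank 5.
Hana has value 51 units → rank 1.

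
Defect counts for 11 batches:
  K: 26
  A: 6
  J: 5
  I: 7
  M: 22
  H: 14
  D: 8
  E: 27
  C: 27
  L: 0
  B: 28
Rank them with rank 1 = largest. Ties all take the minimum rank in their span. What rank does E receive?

Sorted (descending): 28, 27, 27, 26, 22, 14, 8, 7, 6, 5, 0
The 2 values of 27 occupy positions 2–3 → each gets rank 2.
E has value 27 → rank 2.

2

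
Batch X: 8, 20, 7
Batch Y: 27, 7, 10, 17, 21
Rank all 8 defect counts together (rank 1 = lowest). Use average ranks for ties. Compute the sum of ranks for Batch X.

Sorted (ascending): 7, 7, 8, 10, 17, 20, 21, 27
The 2 values of 7 occupy positions 1–2 → average rank (1+2)/2 = 1.5.
Batch X values → pooled ranks: 8→3, 20→6, 7→1.5
Rank sum = 3 + 6 + 1.5 = 10.5

10.5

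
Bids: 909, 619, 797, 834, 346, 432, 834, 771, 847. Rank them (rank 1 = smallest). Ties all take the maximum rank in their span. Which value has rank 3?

619

Sorted (ascending): 346, 432, 619, 771, 797, 834, 834, 847, 909
The 2 values of 834 occupy positions 6–7 → each gets rank 7.
Rank 3 → value 619.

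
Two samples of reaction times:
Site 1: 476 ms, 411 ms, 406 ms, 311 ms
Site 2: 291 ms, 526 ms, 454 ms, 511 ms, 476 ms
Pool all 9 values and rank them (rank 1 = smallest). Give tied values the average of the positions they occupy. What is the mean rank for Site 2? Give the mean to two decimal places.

5.90

Sorted (ascending): 291, 311, 406, 411, 454, 476, 476, 511, 526
The 2 values of 476 occupy positions 6–7 → average rank (6+7)/2 = 6.5.
Site 2 values → pooled ranks: 291→1, 526→9, 454→5, 511→8, 476→6.5
Mean rank = (1 + 9 + 5 + 8 + 6.5) / 5 = 5.90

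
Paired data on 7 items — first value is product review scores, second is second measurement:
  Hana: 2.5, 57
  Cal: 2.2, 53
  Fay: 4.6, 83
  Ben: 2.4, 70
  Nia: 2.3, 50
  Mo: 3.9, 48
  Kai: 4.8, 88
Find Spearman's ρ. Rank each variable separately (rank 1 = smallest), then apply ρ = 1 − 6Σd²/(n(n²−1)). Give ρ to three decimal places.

Ranks of variable 1: 4, 1, 6, 3, 2, 5, 7
Ranks of variable 2: 4, 3, 6, 5, 2, 1, 7
d = r₁ − r₂: 0, -2, 0, -2, 0, 4, 0
d²: 0, 4, 0, 4, 0, 16, 0; Σd² = 24
ρ = 1 − 6·24/(7·48) = 1 − 144/336 = 0.571

0.571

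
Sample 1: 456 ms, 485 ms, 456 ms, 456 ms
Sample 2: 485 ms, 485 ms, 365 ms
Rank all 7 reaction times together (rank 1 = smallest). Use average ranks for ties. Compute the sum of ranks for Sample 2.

Sorted (ascending): 365, 456, 456, 456, 485, 485, 485
The 3 values of 456 occupy positions 2–4 → average rank 3.
The 3 values of 485 occupy positions 5–7 → average rank 6.
Sample 2 values → pooled ranks: 485→6, 485→6, 365→1
Rank sum = 6 + 6 + 1 = 13

13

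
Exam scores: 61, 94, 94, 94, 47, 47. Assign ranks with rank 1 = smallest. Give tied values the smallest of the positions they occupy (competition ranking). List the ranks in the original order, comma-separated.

3, 4, 4, 4, 1, 1

Sorted (ascending): 47, 47, 61, 94, 94, 94
The 2 values of 47 occupy positions 1–2 → each gets rank 1.
The 3 values of 94 occupy positions 4–6 → each gets rank 4.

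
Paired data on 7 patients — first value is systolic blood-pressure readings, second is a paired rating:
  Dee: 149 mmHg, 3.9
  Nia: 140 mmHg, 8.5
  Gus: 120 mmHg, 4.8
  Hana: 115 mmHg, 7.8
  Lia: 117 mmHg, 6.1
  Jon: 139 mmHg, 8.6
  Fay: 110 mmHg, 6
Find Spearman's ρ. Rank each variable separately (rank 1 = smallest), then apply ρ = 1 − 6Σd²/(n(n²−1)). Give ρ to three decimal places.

Ranks of variable 1: 7, 6, 4, 2, 3, 5, 1
Ranks of variable 2: 1, 6, 2, 5, 4, 7, 3
d = r₁ − r₂: 6, 0, 2, -3, -1, -2, -2
d²: 36, 0, 4, 9, 1, 4, 4; Σd² = 58
ρ = 1 − 6·58/(7·48) = 1 − 348/336 = -0.036

-0.036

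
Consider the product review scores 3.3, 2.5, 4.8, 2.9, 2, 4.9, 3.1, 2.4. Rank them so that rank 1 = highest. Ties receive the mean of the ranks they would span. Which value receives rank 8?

Sorted (descending): 4.9, 4.8, 3.3, 3.1, 2.9, 2.5, 2.4, 2
No ties — each value takes its position as its rank.
Rank 8 → value 2.

2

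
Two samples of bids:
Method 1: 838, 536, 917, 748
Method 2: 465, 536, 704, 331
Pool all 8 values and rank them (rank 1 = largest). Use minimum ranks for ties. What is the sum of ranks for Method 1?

11

Sorted (descending): 917, 838, 748, 704, 536, 536, 465, 331
The 2 values of 536 occupy positions 5–6 → each gets rank 5.
Method 1 values → pooled ranks: 838→2, 536→5, 917→1, 748→3
Rank sum = 2 + 5 + 1 + 3 = 11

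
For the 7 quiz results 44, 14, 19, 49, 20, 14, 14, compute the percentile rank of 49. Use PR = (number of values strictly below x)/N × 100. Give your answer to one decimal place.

N = 7.
Strictly below 49: 6. Equal to 49: 1.
PR = 6/7 × 100 = 85.7

85.7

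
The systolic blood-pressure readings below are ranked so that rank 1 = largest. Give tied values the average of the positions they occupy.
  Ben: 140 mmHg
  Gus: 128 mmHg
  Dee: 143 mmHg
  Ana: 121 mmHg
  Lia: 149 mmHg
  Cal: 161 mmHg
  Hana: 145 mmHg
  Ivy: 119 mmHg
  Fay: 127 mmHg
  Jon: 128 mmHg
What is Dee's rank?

Sorted (descending): 161, 149, 145, 143, 140, 128, 128, 127, 121, 119
The 2 values of 128 occupy positions 6–7 → average rank (6+7)/2 = 6.5.
Dee has value 143 mmHg → rank 4.

4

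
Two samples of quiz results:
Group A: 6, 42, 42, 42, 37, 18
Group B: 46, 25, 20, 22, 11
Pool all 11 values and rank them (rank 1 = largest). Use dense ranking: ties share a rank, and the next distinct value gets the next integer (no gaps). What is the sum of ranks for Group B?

Sorted (descending): 46, 42, 42, 42, 37, 25, 22, 20, 18, 11, 6
The 3 values of 42 share dense rank 2.
Remaining distinct values take the next consecutive integers.
Group B values → pooled ranks: 46→1, 25→4, 20→6, 22→5, 11→8
Rank sum = 1 + 4 + 6 + 5 + 8 = 24

24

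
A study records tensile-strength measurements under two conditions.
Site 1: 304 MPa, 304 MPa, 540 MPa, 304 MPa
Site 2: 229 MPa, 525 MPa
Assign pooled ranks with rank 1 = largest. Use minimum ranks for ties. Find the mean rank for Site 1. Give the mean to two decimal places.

Sorted (descending): 540, 525, 304, 304, 304, 229
The 3 values of 304 occupy positions 3–5 → each gets rank 3.
Site 1 values → pooled ranks: 304→3, 304→3, 540→1, 304→3
Mean rank = (3 + 3 + 1 + 3) / 4 = 2.50

2.50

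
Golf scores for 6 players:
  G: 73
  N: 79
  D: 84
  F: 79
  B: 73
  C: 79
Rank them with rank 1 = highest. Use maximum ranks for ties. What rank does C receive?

4

Sorted (descending): 84, 79, 79, 79, 73, 73
The 3 values of 79 occupy positions 2–4 → each gets rank 4.
The 2 values of 73 occupy positions 5–6 → each gets rank 6.
C has value 79 → rank 4.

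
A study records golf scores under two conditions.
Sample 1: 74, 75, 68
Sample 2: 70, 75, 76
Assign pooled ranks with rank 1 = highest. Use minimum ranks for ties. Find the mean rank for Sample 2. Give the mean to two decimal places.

2.67

Sorted (descending): 76, 75, 75, 74, 70, 68
The 2 values of 75 occupy positions 2–3 → each gets rank 2.
Sample 2 values → pooled ranks: 70→5, 75→2, 76→1
Mean rank = (5 + 2 + 1) / 3 = 2.67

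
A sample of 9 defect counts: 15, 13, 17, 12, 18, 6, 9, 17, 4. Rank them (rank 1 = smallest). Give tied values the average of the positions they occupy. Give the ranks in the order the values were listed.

6, 5, 7.5, 4, 9, 2, 3, 7.5, 1

Sorted (ascending): 4, 6, 9, 12, 13, 15, 17, 17, 18
The 2 values of 17 occupy positions 7–8 → average rank (7+8)/2 = 7.5.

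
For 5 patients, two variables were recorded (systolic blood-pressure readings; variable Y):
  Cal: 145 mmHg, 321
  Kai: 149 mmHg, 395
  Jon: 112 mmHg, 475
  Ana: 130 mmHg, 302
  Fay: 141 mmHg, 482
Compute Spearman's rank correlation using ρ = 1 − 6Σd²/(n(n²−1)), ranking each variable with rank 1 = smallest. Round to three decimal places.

-0.100

Ranks of variable 1: 4, 5, 1, 2, 3
Ranks of variable 2: 2, 3, 4, 1, 5
d = r₁ − r₂: 2, 2, -3, 1, -2
d²: 4, 4, 9, 1, 4; Σd² = 22
ρ = 1 − 6·22/(5·24) = 1 − 132/120 = -0.100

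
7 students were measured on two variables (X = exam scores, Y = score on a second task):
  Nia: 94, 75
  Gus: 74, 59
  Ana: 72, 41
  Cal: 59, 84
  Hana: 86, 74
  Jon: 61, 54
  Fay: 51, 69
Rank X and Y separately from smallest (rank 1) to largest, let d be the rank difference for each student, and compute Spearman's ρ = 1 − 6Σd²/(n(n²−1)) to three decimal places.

Ranks of variable 1: 7, 5, 4, 2, 6, 3, 1
Ranks of variable 2: 6, 3, 1, 7, 5, 2, 4
d = r₁ − r₂: 1, 2, 3, -5, 1, 1, -3
d²: 1, 4, 9, 25, 1, 1, 9; Σd² = 50
ρ = 1 − 6·50/(7·48) = 1 − 300/336 = 0.107

0.107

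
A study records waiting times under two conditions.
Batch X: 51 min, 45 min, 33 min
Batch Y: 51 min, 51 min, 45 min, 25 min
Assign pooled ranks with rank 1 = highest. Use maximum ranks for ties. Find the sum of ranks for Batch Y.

18

Sorted (descending): 51, 51, 51, 45, 45, 33, 25
The 3 values of 51 occupy positions 1–3 → each gets rank 3.
The 2 values of 45 occupy positions 4–5 → each gets rank 5.
Batch Y values → pooled ranks: 51→3, 51→3, 45→5, 25→7
Rank sum = 3 + 3 + 5 + 7 = 18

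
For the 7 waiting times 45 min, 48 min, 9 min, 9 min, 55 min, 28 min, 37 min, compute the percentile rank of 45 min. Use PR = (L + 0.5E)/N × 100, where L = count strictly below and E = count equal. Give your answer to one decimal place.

N = 7.
Strictly below 45: 4. Equal to 45: 1.
PR = (4 + 0.5·1)/7 × 100 = 64.3

64.3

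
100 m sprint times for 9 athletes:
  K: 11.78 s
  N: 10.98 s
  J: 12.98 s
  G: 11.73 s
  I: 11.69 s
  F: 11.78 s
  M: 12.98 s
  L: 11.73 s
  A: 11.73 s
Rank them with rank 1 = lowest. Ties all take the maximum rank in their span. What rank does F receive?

Sorted (ascending): 10.98, 11.69, 11.73, 11.73, 11.73, 11.78, 11.78, 12.98, 12.98
The 3 values of 11.73 occupy positions 3–5 → each gets rank 5.
The 2 values of 11.78 occupy positions 6–7 → each gets rank 7.
The 2 values of 12.98 occupy positions 8–9 → each gets rank 9.
F has value 11.78 s → rank 7.

7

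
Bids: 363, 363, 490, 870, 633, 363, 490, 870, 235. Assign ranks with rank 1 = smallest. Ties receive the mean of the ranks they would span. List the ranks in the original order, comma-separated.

3, 3, 5.5, 8.5, 7, 3, 5.5, 8.5, 1

Sorted (ascending): 235, 363, 363, 363, 490, 490, 633, 870, 870
The 3 values of 363 occupy positions 2–4 → average rank 3.
The 2 values of 490 occupy positions 5–6 → average rank (5+6)/2 = 5.5.
The 2 values of 870 occupy positions 8–9 → average rank (8+9)/2 = 8.5.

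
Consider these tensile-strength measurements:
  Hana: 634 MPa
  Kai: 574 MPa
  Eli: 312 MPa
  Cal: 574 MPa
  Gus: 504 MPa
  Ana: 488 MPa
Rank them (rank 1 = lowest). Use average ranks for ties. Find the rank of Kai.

Sorted (ascending): 312, 488, 504, 574, 574, 634
The 2 values of 574 occupy positions 4–5 → average rank (4+5)/2 = 4.5.
Kai has value 574 MPa → rank 4.5.

4.5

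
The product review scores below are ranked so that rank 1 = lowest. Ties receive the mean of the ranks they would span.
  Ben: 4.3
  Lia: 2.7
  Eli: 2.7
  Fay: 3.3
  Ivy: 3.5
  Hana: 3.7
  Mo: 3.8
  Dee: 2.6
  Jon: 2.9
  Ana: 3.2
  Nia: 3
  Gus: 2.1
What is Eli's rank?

Sorted (ascending): 2.1, 2.6, 2.7, 2.7, 2.9, 3, 3.2, 3.3, 3.5, 3.7, 3.8, 4.3
The 2 values of 2.7 occupy positions 3–4 → average rank (3+4)/2 = 3.5.
Eli has value 2.7 → rank 3.5.

3.5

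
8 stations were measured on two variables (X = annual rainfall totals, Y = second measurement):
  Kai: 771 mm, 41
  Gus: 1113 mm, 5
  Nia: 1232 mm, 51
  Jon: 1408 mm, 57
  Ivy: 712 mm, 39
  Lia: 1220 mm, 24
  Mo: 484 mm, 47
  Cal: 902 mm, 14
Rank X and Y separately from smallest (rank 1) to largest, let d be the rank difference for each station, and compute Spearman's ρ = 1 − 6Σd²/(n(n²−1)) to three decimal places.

Ranks of variable 1: 3, 5, 7, 8, 2, 6, 1, 4
Ranks of variable 2: 5, 1, 7, 8, 4, 3, 6, 2
d = r₁ − r₂: -2, 4, 0, 0, -2, 3, -5, 2
d²: 4, 16, 0, 0, 4, 9, 25, 4; Σd² = 62
ρ = 1 − 6·62/(8·63) = 1 − 372/504 = 0.262

0.262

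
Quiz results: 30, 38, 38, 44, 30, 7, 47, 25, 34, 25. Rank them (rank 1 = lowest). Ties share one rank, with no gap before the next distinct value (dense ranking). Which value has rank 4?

34

Sorted (ascending): 7, 25, 25, 30, 30, 34, 38, 38, 44, 47
The 2 values of 25 share dense rank 2.
The 2 values of 30 share dense rank 3.
The 2 values of 38 share dense rank 5.
Remaining distinct values take the next consecutive integers.
Rank 4 → value 34.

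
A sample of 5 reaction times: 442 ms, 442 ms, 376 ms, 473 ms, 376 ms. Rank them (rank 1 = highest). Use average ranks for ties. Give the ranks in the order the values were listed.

Sorted (descending): 473, 442, 442, 376, 376
The 2 values of 442 occupy positions 2–3 → average rank (2+3)/2 = 2.5.
The 2 values of 376 occupy positions 4–5 → average rank (4+5)/2 = 4.5.

2.5, 2.5, 4.5, 1, 4.5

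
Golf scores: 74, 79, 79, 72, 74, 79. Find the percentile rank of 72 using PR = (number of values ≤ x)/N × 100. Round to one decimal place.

N = 6.
Strictly below 72: 0. Equal to 72: 1.
PR = 1/6 × 100 = 16.7

16.7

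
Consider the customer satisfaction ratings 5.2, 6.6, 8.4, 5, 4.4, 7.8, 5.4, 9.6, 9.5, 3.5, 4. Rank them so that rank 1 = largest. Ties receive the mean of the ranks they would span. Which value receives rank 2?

Sorted (descending): 9.6, 9.5, 8.4, 7.8, 6.6, 5.4, 5.2, 5, 4.4, 4, 3.5
No ties — each value takes its position as its rank.
Rank 2 → value 9.5.

9.5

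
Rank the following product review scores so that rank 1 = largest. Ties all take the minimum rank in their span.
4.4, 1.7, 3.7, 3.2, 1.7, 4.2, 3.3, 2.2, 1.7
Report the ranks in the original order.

Sorted (descending): 4.4, 4.2, 3.7, 3.3, 3.2, 2.2, 1.7, 1.7, 1.7
The 3 values of 1.7 occupy positions 7–9 → each gets rank 7.

1, 7, 3, 5, 7, 2, 4, 6, 7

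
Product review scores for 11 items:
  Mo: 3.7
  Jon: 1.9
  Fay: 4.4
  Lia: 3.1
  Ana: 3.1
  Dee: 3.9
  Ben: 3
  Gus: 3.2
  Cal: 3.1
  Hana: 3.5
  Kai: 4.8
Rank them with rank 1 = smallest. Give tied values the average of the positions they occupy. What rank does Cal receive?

4

Sorted (ascending): 1.9, 3, 3.1, 3.1, 3.1, 3.2, 3.5, 3.7, 3.9, 4.4, 4.8
The 3 values of 3.1 occupy positions 3–5 → average rank 4.
Cal has value 3.1 → rank 4.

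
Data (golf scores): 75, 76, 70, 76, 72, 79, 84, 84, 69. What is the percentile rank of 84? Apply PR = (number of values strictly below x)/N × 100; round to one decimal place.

77.8

N = 9.
Strictly below 84: 7. Equal to 84: 2.
PR = 7/9 × 100 = 77.8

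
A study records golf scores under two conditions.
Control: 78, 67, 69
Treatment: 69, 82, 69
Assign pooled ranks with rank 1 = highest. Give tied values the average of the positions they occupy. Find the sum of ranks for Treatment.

Sorted (descending): 82, 78, 69, 69, 69, 67
The 3 values of 69 occupy positions 3–5 → average rank 4.
Treatment values → pooled ranks: 69→4, 82→1, 69→4
Rank sum = 4 + 1 + 4 = 9

9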